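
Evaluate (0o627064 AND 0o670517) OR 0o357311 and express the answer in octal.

0o777315

0o627064 AND 0o670517 = 0o620004.
Then OR with 0o357311.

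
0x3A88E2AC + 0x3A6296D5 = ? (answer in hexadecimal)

0x74EB7981

Add column by column in base 16, right to left:
  C+5 = 1 carry 1
  A+D+1 = 8 carry 1
  2+6+1 = 9
  E+9 = 7 carry 1
  8+2+1 = B
  8+6 = E
  A+A = 4 carry 1
  3+3+1 = 7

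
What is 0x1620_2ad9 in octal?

0o2610025331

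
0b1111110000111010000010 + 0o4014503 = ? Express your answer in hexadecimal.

0b1111110000111010000010 = 0x3f0e82 in hexadecimal.
0o4014503 = 0x101943 in hexadecimal.
Add column by column in base 16, right to left:
  2+3 = 5
  8+4 = c
  e+9 = 7 carry 1
  0+1+1 = 2
  f+0 = f
  3+1 = 4

0x4f27c5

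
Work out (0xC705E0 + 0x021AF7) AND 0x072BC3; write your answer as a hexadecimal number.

Add column by column in base 16, right to left:
  0+7 = 7
  E+F = D carry 1
  5+A+1 = 0 carry 1
  0+1+1 = 2
  7+2 = 9
  C+0 = C
Sum = 0xC920D7; now AND with 0x072BC3:
  C&0=0, 9&7=1, 2&2=2, 0&B=0, D&C=C, 7&3=3

0x120C3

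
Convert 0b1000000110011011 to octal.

0o100633

Group the bits in threes: 001 000 000 110 011 011 → 100633.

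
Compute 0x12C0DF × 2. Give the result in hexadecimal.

0x2581BE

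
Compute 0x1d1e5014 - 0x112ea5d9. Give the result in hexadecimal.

0xbefaa3b

Subtract column by column in base 16:
  4-9 → b (borrow)
  1-d-1 → 3 (borrow)
  0-5-1 → a (borrow)
  5-a-1 → a (borrow)
  e-e-1 → f (borrow)
  1-2-1 → e (borrow)
  d-1-1 → b
  1-1 → 0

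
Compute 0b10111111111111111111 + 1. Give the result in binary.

The trailing 18 digits are 1 (max in base 2), so adding 1 cascades: they roll to 0 and the next digit up increments.

0b11000000000000000000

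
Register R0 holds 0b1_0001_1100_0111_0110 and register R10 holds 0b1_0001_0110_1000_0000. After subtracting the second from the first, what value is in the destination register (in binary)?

Subtract column by column in base 2:
  0-0 → 0
  1-0 → 1
  1-0 → 1
  0-0 → 0
  1-0 → 1
  1-0 → 1
  1-0 → 1
  0-1 → 1 (borrow)
  0-0-1 → 1 (borrow)
  0-1-1 → 0 (borrow)
  1-1-1 → 1 (borrow)
  1-0-1 → 0
  1-1 → 0
  0-0 → 0
  0-0 → 0
  0-0 → 0
  1-1 → 0

0b10111110110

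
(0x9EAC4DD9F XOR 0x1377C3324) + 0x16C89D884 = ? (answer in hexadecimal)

0xA4A42C73F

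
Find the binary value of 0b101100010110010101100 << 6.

0b101100010110010101100000000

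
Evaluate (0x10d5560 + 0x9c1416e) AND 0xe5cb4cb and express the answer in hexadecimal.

0xa4c94ca

Add column by column in base 16, right to left:
  0+e = e
  6+6 = c
  5+1 = 6
  5+4 = 9
  d+1 = e
  0+c = c
  1+9 = a
Sum = 0xace96ce; now AND with 0xe5cb4cb:
  a&e=a, c&5=4, e&c=c, 9&b=9, 6&4=4, c&c=c, e&b=a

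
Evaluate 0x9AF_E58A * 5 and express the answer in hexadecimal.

Multiply each base-16 digit by 5, carrying:
  A×5 = 50 → write 2 carry 3
  8×5+3 = 43 → write B carry 2
  5×5+2 = 27 → write B carry 1
  E×5+1 = 71 → write 7 carry 4
  F×5+4 = 79 → write F carry 4
  A×5+4 = 54 → write 6 carry 3
  9×5+3 = 48 → write 0 carry 3
  remaining carry: 3

0x306F7BB2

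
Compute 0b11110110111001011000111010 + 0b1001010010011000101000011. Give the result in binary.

Add column by column in base 2, right to left:
  0+1 = 1
  1+1 = 0 carry 1
  0+0+1 = 1
  1+0 = 1
  1+0 = 1
  1+0 = 1
  0+1 = 1
  0+0 = 0
  0+1 = 1
  1+0 = 1
  1+0 = 1
  0+0 = 0
  1+1 = 0 carry 1
  0+1+1 = 0 carry 1
  0+0+1 = 1
  1+0 = 1
  1+1 = 0 carry 1
  1+0+1 = 0 carry 1
  0+0+1 = 1
  1+1 = 0 carry 1
  1+0+1 = 0 carry 1
  0+1+1 = 0 carry 1
  1+0+1 = 0 carry 1
  1+0+1 = 0 carry 1
  1+1+1 = 1 carry 1
  1+0+1 = 0 carry 1
  final carry 1

0b101000001001100011101111101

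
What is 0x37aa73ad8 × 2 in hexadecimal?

Multiply each base-16 digit by 2, carrying:
  8×2 = 16 → write 0 carry 1
  d×2+1 = 27 → write b carry 1
  a×2+1 = 21 → write 5 carry 1
  3×2+1 = 7 → write 7
  7×2 = 14 → write e
  a×2 = 20 → write 4 carry 1
  a×2+1 = 21 → write 5 carry 1
  7×2+1 = 15 → write f
  3×2 = 6 → write 6

0x6f54e75b0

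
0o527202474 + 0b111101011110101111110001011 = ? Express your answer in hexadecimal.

0o527202474 = 0x55d053c in hexadecimal.
0b111101011110101111110001011 = 0x7af5f8b in hexadecimal.
Add column by column in base 16, right to left:
  c+b = 7 carry 1
  3+8+1 = c
  5+f = 4 carry 1
  0+5+1 = 6
  d+f = c carry 1
  5+a+1 = 0 carry 1
  5+7+1 = d

0xd0c64c7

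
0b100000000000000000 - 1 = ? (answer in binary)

0b11111111111111111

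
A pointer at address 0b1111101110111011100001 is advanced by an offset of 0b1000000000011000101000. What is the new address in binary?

0b10111101111010100001001

Add column by column in base 2, right to left:
  1+0 = 1
  0+0 = 0
  0+0 = 0
  0+1 = 1
  0+0 = 0
  1+1 = 0 carry 1
  1+0+1 = 0 carry 1
  1+0+1 = 0 carry 1
  0+0+1 = 1
  1+1 = 0 carry 1
  1+1+1 = 1 carry 1
  1+0+1 = 0 carry 1
  0+0+1 = 1
  1+0 = 1
  1+0 = 1
  1+0 = 1
  0+0 = 0
  1+0 = 1
  1+0 = 1
  1+0 = 1
  1+0 = 1
  1+1 = 0 carry 1
  final carry 1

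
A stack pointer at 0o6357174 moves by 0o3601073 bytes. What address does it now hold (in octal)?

Add column by column in base 8, right to left:
  4+3 = 7
  7+7 = 6 carry 1
  1+0+1 = 2
  7+1 = 0 carry 1
  5+0+1 = 6
  3+6 = 1 carry 1
  6+3+1 = 2 carry 1
  final carry 1

0o12160267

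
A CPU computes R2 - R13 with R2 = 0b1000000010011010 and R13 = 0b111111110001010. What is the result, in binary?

0b100010000

Subtract column by column in base 2:
  0-0 → 0
  1-1 → 0
  0-0 → 0
  1-1 → 0
  1-0 → 1
  0-0 → 0
  0-0 → 0
  1-1 → 0
  0-1 → 1 (borrow)
  0-1-1 → 0 (borrow)
  0-1-1 → 0 (borrow)
  0-1-1 → 0 (borrow)
  0-1-1 → 0 (borrow)
  0-1-1 → 0 (borrow)
  0-1-1 → 0 (borrow)
  1-0-1 → 0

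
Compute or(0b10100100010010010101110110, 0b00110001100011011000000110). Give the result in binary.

OR bit by bit (1 where either bit is 1):
  10100100010010010101110110
| 00110001100011011000000110
= 10110101110011011101110110

0b10110101110011011101110110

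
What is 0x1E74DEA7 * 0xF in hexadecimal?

Multiply each base-16 digit by 15, carrying:
  7×15 = 105 → write 9 carry 6
  A×15+6 = 156 → write C carry 9
  E×15+9 = 219 → write B carry 13
  D×15+13 = 208 → write 0 carry 13
  4×15+13 = 73 → write 9 carry 4
  7×15+4 = 109 → write D carry 6
  E×15+6 = 216 → write 8 carry 13
  1×15+13 = 28 → write C carry 1
  remaining carry: 1

0x1C8D90BC9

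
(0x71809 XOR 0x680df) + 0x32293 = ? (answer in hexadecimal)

0x4bb69

First 0x71809 XOR 0x680df = 0x198d6.
Add column by column in base 16, right to left:
  6+3 = 9
  d+9 = 6 carry 1
  8+2+1 = b
  9+2 = b
  1+3 = 4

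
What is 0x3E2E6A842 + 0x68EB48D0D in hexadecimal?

0xA719B354F

Add column by column in base 16, right to left:
  2+D = F
  4+0 = 4
  8+D = 5 carry 1
  A+8+1 = 3 carry 1
  6+4+1 = B
  E+B = 9 carry 1
  2+E+1 = 1 carry 1
  E+8+1 = 7 carry 1
  3+6+1 = A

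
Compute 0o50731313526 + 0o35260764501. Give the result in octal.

Add column by column in base 8, right to left:
  6+1 = 7
  2+0 = 2
  5+5 = 2 carry 1
  3+4+1 = 0 carry 1
  1+6+1 = 0 carry 1
  3+7+1 = 3 carry 1
  1+0+1 = 2
  3+6 = 1 carry 1
  7+2+1 = 2 carry 1
  0+5+1 = 6
  5+3 = 0 carry 1
  final carry 1

0o106212300227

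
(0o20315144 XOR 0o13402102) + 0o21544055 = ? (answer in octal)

First 0o20315144 XOR 0o13402102 = 0o33717046.
Add column by column in base 8, right to left:
  6+5 = 3 carry 1
  4+5+1 = 2 carry 1
  0+0+1 = 1
  7+4 = 3 carry 1
  1+4+1 = 6
  7+5 = 4 carry 1
  3+1+1 = 5
  3+2 = 5

0o55463123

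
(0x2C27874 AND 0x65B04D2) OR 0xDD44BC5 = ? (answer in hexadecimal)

0x2C27874 AND 0x65B04D2 = 0x2420050.
Then OR with 0xDD44BC5.

0xFD64BD5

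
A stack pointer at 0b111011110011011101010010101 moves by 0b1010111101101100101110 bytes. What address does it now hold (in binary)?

Add column by column in base 2, right to left:
  1+0 = 1
  0+1 = 1
  1+1 = 0 carry 1
  0+1+1 = 0 carry 1
  1+0+1 = 0 carry 1
  0+1+1 = 0 carry 1
  0+0+1 = 1
  1+0 = 1
  0+1 = 1
  1+1 = 0 carry 1
  0+0+1 = 1
  1+1 = 0 carry 1
  1+1+1 = 1 carry 1
  1+0+1 = 0 carry 1
  0+1+1 = 0 carry 1
  1+1+1 = 1 carry 1
  1+1+1 = 1 carry 1
  0+1+1 = 0 carry 1
  0+0+1 = 1
  1+1 = 0 carry 1
  1+0+1 = 0 carry 1
  1+1+1 = 1 carry 1
  1+0+1 = 0 carry 1
  0+0+1 = 1
  1+0 = 1
  1+0 = 1
  1+0 = 1

0b111101001011001010111000011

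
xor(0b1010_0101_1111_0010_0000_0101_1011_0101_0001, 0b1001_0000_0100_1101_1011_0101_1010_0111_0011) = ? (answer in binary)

0b001101011011111110110000000100100010

XOR bit by bit (1 where the bits differ):
  101001011111001000000101101101010001
^ 100100000100110110110101101001110011
= 001101011011111110110000000100100010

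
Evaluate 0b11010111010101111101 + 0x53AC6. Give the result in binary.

0x53AC6 = 0b1010011101011000110 in binary.
Add column by column in base 2, right to left:
  1+0 = 1
  0+1 = 1
  1+1 = 0 carry 1
  1+0+1 = 0 carry 1
  1+0+1 = 0 carry 1
  1+0+1 = 0 carry 1
  1+1+1 = 1 carry 1
  0+1+1 = 0 carry 1
  1+0+1 = 0 carry 1
  0+1+1 = 0 carry 1
  1+0+1 = 0 carry 1
  0+1+1 = 0 carry 1
  1+1+1 = 1 carry 1
  1+1+1 = 1 carry 1
  1+0+1 = 0 carry 1
  0+0+1 = 1
  1+1 = 0 carry 1
  0+0+1 = 1
  1+1 = 0 carry 1
  1+0+1 = 0 carry 1
  final carry 1

0b100101011000001000011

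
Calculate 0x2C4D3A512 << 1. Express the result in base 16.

1 bits is not a whole number of base-16 digits; in binary: 1011000100110100111010010100010010 << 1 = 10110001001101001110100101000100100.

0x589A74A24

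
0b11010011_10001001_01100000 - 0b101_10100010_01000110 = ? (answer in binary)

0b110011011110011100011010

Subtract column by column in base 2:
  0-0 → 0
  0-1 → 1 (borrow)
  0-1-1 → 0 (borrow)
  0-0-1 → 1 (borrow)
  0-0-1 → 1 (borrow)
  1-0-1 → 0
  1-1 → 0
  0-0 → 0
  1-0 → 1
  0-1 → 1 (borrow)
  0-0-1 → 1 (borrow)
  1-0-1 → 0
  0-0 → 0
  0-1 → 1 (borrow)
  0-0-1 → 1 (borrow)
  1-1-1 → 1 (borrow)
  1-1-1 → 1 (borrow)
  1-0-1 → 0
  0-1 → 1 (borrow)
  0-0-1 → 1 (borrow)
  1-0-1 → 0
  0-0 → 0
  1-0 → 1
  1-0 → 1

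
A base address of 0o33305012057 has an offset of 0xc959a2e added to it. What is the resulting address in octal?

0o34752327135

0xc959a2e = 0o1445315056 in octal.
Add column by column in base 8, right to left:
  7+6 = 5 carry 1
  5+5+1 = 3 carry 1
  0+0+1 = 1
  2+5 = 7
  1+1 = 2
  0+3 = 3
  5+5 = 2 carry 1
  0+4+1 = 5
  3+4 = 7
  3+1 = 4
  3+0 = 3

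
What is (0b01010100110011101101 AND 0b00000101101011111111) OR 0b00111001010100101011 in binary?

0b111101110111101111

0b01010100110011101101 AND 0b00000101101011111111 = 0b00000100100011101101.
Then OR with 0b00111001010100101011.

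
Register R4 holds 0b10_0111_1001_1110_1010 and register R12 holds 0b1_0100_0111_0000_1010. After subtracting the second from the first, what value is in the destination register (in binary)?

Subtract column by column in base 2:
  0-0 → 0
  1-1 → 0
  0-0 → 0
  1-1 → 0
  0-0 → 0
  1-0 → 1
  1-0 → 1
  1-0 → 1
  1-1 → 0
  0-1 → 1 (borrow)
  0-1-1 → 0 (borrow)
  1-0-1 → 0
  1-0 → 1
  1-0 → 1
  1-1 → 0
  0-0 → 0
  0-1 → 1 (borrow)
  1-0-1 → 0

0b10011001011100000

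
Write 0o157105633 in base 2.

0b1101111001000101110011011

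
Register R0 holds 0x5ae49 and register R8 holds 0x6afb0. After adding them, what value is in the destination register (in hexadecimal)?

0xc5df9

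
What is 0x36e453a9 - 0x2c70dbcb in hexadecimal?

0xa7377de

Subtract column by column in base 16:
  9-b → e (borrow)
  a-c-1 → d (borrow)
  3-b-1 → 7 (borrow)
  5-d-1 → 7 (borrow)
  4-0-1 → 3
  e-7 → 7
  6-c → a (borrow)
  3-2-1 → 0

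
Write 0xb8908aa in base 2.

0b1011100010010000100010101010

Expand each hex digit to 4 bits: b=1011 8=1000 9=1001 0=0000 8=1000 a=1010 a=1010.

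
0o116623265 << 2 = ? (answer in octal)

0o473115324

2 bits is not a whole number of base-8 digits; in binary: 1001110110010011010110101 << 2 = 100111011001001101011010100.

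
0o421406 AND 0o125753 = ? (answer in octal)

0o021402

AND each oct digit independently (no carries):
  4&1=0, 2&2=2, 1&5=1, 4&7=4, 0&5=0, 6&3=2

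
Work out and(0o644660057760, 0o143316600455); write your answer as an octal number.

0o040200000440

AND each oct digit independently (no carries):
  6&1=0, 4&4=4, 4&3=0, 6&3=2, 6&1=0, 0&6=0, 0&6=0, 5&0=0, 7&0=0, 7&4=4, 6&5=4, 0&5=0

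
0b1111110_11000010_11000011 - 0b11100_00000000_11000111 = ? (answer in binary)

Subtract column by column in base 2:
  1-1 → 0
  1-1 → 0
  0-1 → 1 (borrow)
  0-0-1 → 1 (borrow)
  0-0-1 → 1 (borrow)
  0-0-1 → 1 (borrow)
  1-1-1 → 1 (borrow)
  1-1-1 → 1 (borrow)
  0-0-1 → 1 (borrow)
  1-0-1 → 0
  0-0 → 0
  0-0 → 0
  0-0 → 0
  0-0 → 0
  1-0 → 1
  1-0 → 1
  0-0 → 0
  1-0 → 1
  1-1 → 0
  1-1 → 0
  1-1 → 0
  1-0 → 1
  1-0 → 1

0b11000101100000111111100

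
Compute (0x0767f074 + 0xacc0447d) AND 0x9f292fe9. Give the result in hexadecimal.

0x942824e1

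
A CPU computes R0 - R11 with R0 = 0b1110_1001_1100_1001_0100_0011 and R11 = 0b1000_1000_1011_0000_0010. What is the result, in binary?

0b111000010011111001000001

Subtract column by column in base 2:
  1-0 → 1
  1-1 → 0
  0-0 → 0
  0-0 → 0
  0-0 → 0
  0-0 → 0
  1-0 → 1
  0-0 → 0
  1-1 → 0
  0-1 → 1 (borrow)
  0-0-1 → 1 (borrow)
  1-1-1 → 1 (borrow)
  0-0-1 → 1 (borrow)
  0-0-1 → 1 (borrow)
  1-0-1 → 0
  1-1 → 0
  1-0 → 1
  0-0 → 0
  0-0 → 0
  1-1 → 0
  0-0 → 0
  1-0 → 1
  1-0 → 1
  1-0 → 1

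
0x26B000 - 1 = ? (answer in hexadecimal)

The trailing 3 digits are 0, so subtracting 1 borrows through: they become F and the next digit up decrements.

0x26AFFF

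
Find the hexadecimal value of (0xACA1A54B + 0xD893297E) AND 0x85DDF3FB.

0x8514C2C9

Add column by column in base 16, right to left:
  B+E = 9 carry 1
  4+7+1 = C
  5+9 = E
  A+2 = C
  1+3 = 4
  A+9 = 3 carry 1
  C+8+1 = 5 carry 1
  A+D+1 = 8 carry 1
  final carry 1
Sum = 0x18534CEC9; now AND with 0x85DDF3FB:
  1&0=0, 8&8=8, 5&5=5, 3&D=1, 4&D=4, C&F=C, E&3=2, C&F=C, 9&B=9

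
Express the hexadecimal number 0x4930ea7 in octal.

0o444607247

Expand each hex digit to 4 bits: 4=0100 9=1001 3=0011 0=0000 e=1110 a=1010 7=0111.
Group the bits in threes: 100 100 100 110 000 111 010 100 111 → 444607247.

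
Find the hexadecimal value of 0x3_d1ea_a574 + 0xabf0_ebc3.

Add column by column in base 16, right to left:
  4+3 = 7
  7+c = 3 carry 1
  5+b+1 = 1 carry 1
  a+e+1 = 9 carry 1
  a+0+1 = b
  e+f = d carry 1
  1+b+1 = d
  d+a = 7 carry 1
  3+0+1 = 4

0x47ddb9137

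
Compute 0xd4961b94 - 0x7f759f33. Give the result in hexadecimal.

0x55207c61

Subtract column by column in base 16:
  4-3 → 1
  9-3 → 6
  b-f → c (borrow)
  1-9-1 → 7 (borrow)
  6-5-1 → 0
  9-7 → 2
  4-f → 5 (borrow)
  d-7-1 → 5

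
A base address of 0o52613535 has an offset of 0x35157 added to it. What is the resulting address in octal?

0o53464264

0x35157 = 0o650527 in octal.
Add column by column in base 8, right to left:
  5+7 = 4 carry 1
  3+2+1 = 6
  5+5 = 2 carry 1
  3+0+1 = 4
  1+5 = 6
  6+6 = 4 carry 1
  2+0+1 = 3
  5+0 = 5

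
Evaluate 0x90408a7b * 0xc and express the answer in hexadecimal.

0x6c3067dc4

Multiply each base-16 digit by 12, carrying:
  b×12 = 132 → write 4 carry 8
  7×12+8 = 92 → write c carry 5
  a×12+5 = 125 → write d carry 7
  8×12+7 = 103 → write 7 carry 6
  0×12+6 = 6 → write 6
  4×12 = 48 → write 0 carry 3
  0×12+3 = 3 → write 3
  9×12 = 108 → write c carry 6
  remaining carry: 6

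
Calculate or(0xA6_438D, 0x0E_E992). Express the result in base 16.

0xAEEB9F

OR each hex digit independently (no carries):
  A|0=A, 6|E=E, 4|E=E, 3|9=B, 8|9=9, D|2=F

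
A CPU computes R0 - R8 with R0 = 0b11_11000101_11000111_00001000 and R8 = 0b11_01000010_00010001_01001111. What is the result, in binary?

Subtract column by column in base 2:
  0-1 → 1 (borrow)
  0-1-1 → 0 (borrow)
  0-1-1 → 0 (borrow)
  1-1-1 → 1 (borrow)
  0-0-1 → 1 (borrow)
  0-0-1 → 1 (borrow)
  0-1-1 → 0 (borrow)
  0-0-1 → 1 (borrow)
  1-1-1 → 1 (borrow)
  1-0-1 → 0
  1-0 → 1
  0-0 → 0
  0-1 → 1 (borrow)
  0-0-1 → 1 (borrow)
  1-0-1 → 0
  1-0 → 1
  1-0 → 1
  0-1 → 1 (borrow)
  1-0-1 → 0
  0-0 → 0
  0-0 → 0
  0-0 → 0
  1-1 → 0
  1-0 → 1
  1-1 → 0
  1-1 → 0

0b100000111011010110111001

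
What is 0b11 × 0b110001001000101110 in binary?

0b10010011011010001010

Multiply each base-2 digit by 3, carrying:
  0×3 = 0 → write 0
  1×3 = 3 → write 1 carry 1
  1×3+1 = 4 → write 0 carry 2
  1×3+2 = 5 → write 1 carry 2
  0×3+2 = 2 → write 0 carry 1
  1×3+1 = 4 → write 0 carry 2
  0×3+2 = 2 → write 0 carry 1
  0×3+1 = 1 → write 1
  0×3 = 0 → write 0
  1×3 = 3 → write 1 carry 1
  0×3+1 = 1 → write 1
  0×3 = 0 → write 0
  1×3 = 3 → write 1 carry 1
  0×3+1 = 1 → write 1
  0×3 = 0 → write 0
  0×3 = 0 → write 0
  1×3 = 3 → write 1 carry 1
  1×3+1 = 4 → write 0 carry 2
  remaining carry: 10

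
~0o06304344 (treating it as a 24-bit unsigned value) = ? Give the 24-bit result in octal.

0o71473433

Each oct digit d becomes 7−d:
  0→7, 6→1, 3→4, 0→7, 4→3, 3→4, 4→3, 4→3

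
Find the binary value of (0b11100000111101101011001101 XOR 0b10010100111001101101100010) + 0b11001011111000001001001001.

First 0b11100000111101101011001101 XOR 0b10010100111001101101100010 = 0b01110100000100000110101111.
Add column by column in base 2, right to left:
  1+1 = 0 carry 1
  1+0+1 = 0 carry 1
  1+0+1 = 0 carry 1
  1+1+1 = 1 carry 1
  0+0+1 = 1
  1+0 = 1
  0+1 = 1
  1+0 = 1
  1+0 = 1
  0+1 = 1
  0+0 = 0
  0+0 = 0
  0+0 = 0
  0+0 = 0
  1+0 = 1
  0+1 = 1
  0+1 = 1
  0+1 = 1
  0+1 = 1
  0+1 = 1
  1+0 = 1
  0+1 = 1
  1+0 = 1
  1+0 = 1
  1+1 = 0 carry 1
  0+1+1 = 0 carry 1
  final carry 1

0b100111111111100001111111000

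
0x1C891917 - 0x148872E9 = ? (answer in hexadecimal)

0x800A62E

Subtract column by column in base 16:
  7-9 → E (borrow)
  1-E-1 → 2 (borrow)
  9-2-1 → 6
  1-7 → A (borrow)
  9-8-1 → 0
  8-8 → 0
  C-4 → 8
  1-1 → 0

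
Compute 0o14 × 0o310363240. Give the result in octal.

0o4545547600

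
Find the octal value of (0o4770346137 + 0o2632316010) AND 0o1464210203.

0o1420200003

Add column by column in base 8, right to left:
  7+0 = 7
  3+1 = 4
  1+0 = 1
  6+6 = 4 carry 1
  4+1+1 = 6
  3+3 = 6
  0+2 = 2
  7+3 = 2 carry 1
  7+6+1 = 6 carry 1
  4+2+1 = 7
Sum = 0o7622664147; now AND with 0o1464210203:
  7&1=1, 6&4=4, 2&6=2, 2&4=0, 6&2=2, 6&1=0, 4&0=0, 1&2=0, 4&0=0, 7&3=3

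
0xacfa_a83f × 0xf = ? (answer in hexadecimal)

0xa22afdbb1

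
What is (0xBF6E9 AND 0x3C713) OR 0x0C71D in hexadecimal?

0x3C71D

0xBF6E9 AND 0x3C713 = 0x3C601.
Then OR with 0x0C71D.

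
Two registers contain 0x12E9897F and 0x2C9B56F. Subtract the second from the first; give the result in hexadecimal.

Subtract column by column in base 16:
  F-F → 0
  7-6 → 1
  9-5 → 4
  8-B → D (borrow)
  9-9-1 → F (borrow)
  E-C-1 → 1
  2-2 → 0
  1-0 → 1

0x101FD410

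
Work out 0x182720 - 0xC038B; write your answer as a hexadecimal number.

0xC2395

Subtract column by column in base 16:
  0-B → 5 (borrow)
  2-8-1 → 9 (borrow)
  7-3-1 → 3
  2-0 → 2
  8-C → C (borrow)
  1-0-1 → 0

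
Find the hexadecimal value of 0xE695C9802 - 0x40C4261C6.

Subtract column by column in base 16:
  2-6 → C (borrow)
  0-C-1 → 3 (borrow)
  8-1-1 → 6
  9-6 → 3
  C-2 → A
  5-4 → 1
  9-C → D (borrow)
  6-0-1 → 5
  E-4 → A

0xA5D1A363C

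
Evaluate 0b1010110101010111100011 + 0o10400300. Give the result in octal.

0b1010110101010111100011 = 0o12652743 in octal.
Add column by column in base 8, right to left:
  3+0 = 3
  4+0 = 4
  7+3 = 2 carry 1
  2+0+1 = 3
  5+0 = 5
  6+4 = 2 carry 1
  2+0+1 = 3
  1+1 = 2

0o23253243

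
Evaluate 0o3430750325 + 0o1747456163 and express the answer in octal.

0o5400426510

Add column by column in base 8, right to left:
  5+3 = 0 carry 1
  2+6+1 = 1 carry 1
  3+1+1 = 5
  0+6 = 6
  5+5 = 2 carry 1
  7+4+1 = 4 carry 1
  0+7+1 = 0 carry 1
  3+4+1 = 0 carry 1
  4+7+1 = 4 carry 1
  3+1+1 = 5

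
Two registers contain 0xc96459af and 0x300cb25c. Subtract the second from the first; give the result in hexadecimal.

0x9957a753

Subtract column by column in base 16:
  f-c → 3
  a-5 → 5
  9-2 → 7
  5-b → a (borrow)
  4-c-1 → 7 (borrow)
  6-0-1 → 5
  9-0 → 9
  c-3 → 9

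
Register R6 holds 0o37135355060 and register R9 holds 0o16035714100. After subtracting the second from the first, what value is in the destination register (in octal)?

0o21077440760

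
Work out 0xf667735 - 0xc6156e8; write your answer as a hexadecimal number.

0x305204d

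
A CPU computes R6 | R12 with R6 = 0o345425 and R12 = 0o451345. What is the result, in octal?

0o755765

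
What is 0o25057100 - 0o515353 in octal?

Subtract column by column in base 8:
  0-3 → 5 (borrow)
  0-5-1 → 2 (borrow)
  1-3-1 → 5 (borrow)
  7-5-1 → 1
  5-1 → 4
  0-5 → 3 (borrow)
  5-0-1 → 4
  2-0 → 2

0o24341525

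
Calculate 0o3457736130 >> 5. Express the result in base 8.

0o71376742

5 bits is not a whole number of base-8 digits; in binary: 11100101111111011110001011000 >> 5 = 111001011111110111100010.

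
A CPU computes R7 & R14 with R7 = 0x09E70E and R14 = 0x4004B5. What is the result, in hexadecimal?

AND each hex digit independently (no carries):
  0&4=0, 9&0=0, E&0=0, 7&4=4, 0&B=0, E&5=4

0x000404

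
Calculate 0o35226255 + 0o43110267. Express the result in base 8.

Add column by column in base 8, right to left:
  5+7 = 4 carry 1
  5+6+1 = 4 carry 1
  2+2+1 = 5
  6+0 = 6
  2+1 = 3
  2+1 = 3
  5+3 = 0 carry 1
  3+4+1 = 0 carry 1
  final carry 1

0o100336544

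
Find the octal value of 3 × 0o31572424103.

0o115157474311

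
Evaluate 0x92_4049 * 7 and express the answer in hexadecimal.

0x3FFC1FF

Multiply each base-16 digit by 7, carrying:
  9×7 = 63 → write F carry 3
  4×7+3 = 31 → write F carry 1
  0×7+1 = 1 → write 1
  4×7 = 28 → write C carry 1
  2×7+1 = 15 → write F
  9×7 = 63 → write F carry 3
  remaining carry: 3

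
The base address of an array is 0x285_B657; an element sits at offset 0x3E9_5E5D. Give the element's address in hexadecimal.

0x66F14B4

Add column by column in base 16, right to left:
  7+D = 4 carry 1
  5+5+1 = B
  6+E = 4 carry 1
  B+5+1 = 1 carry 1
  5+9+1 = F
  8+E = 6 carry 1
  2+3+1 = 6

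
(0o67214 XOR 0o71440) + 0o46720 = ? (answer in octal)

0o65574

First 0o67214 XOR 0o71440 = 0o16654.
Add column by column in base 8, right to left:
  4+0 = 4
  5+2 = 7
  6+7 = 5 carry 1
  6+6+1 = 5 carry 1
  1+4+1 = 6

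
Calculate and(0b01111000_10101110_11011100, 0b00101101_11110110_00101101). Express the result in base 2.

AND bit by bit (1 only where both bits are 1):
  011110001010111011011100
& 001011011111011000101101
= 001010001010011000001100

0b001010001010011000001100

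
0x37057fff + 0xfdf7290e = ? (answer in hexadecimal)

Add column by column in base 16, right to left:
  f+e = d carry 1
  f+0+1 = 0 carry 1
  f+9+1 = 9 carry 1
  7+2+1 = a
  5+7 = c
  0+f = f
  7+d = 4 carry 1
  3+f+1 = 3 carry 1
  final carry 1

0x134fca90d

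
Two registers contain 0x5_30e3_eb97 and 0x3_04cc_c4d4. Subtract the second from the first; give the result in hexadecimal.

0x22c1726c3

Subtract column by column in base 16:
  7-4 → 3
  9-d → c (borrow)
  b-4-1 → 6
  e-c → 2
  3-c → 7 (borrow)
  e-c-1 → 1
  0-4 → c (borrow)
  3-0-1 → 2
  5-3 → 2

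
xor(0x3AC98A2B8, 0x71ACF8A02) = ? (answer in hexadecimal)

0x4B65728BA

XOR each hex digit independently (no carries):
  3^7=4, A^1=B, C^A=6, 9^C=5, 8^F=7, A^8=2, 2^A=8, B^0=B, 8^2=A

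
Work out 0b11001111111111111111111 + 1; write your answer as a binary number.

0b11010000000000000000000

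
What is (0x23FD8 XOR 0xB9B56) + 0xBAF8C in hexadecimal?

First 0x23FD8 XOR 0xB9B56 = 0x9A48E.
Add column by column in base 16, right to left:
  E+C = A carry 1
  8+8+1 = 1 carry 1
  4+F+1 = 4 carry 1
  A+A+1 = 5 carry 1
  9+B+1 = 5 carry 1
  final carry 1

0x15541A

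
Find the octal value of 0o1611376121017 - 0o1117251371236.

0o472124527561

Subtract column by column in base 8:
  7-6 → 1
  1-3 → 6 (borrow)
  0-2-1 → 5 (borrow)
  1-1-1 → 7 (borrow)
  2-7-1 → 2 (borrow)
  1-3-1 → 5 (borrow)
  6-1-1 → 4
  7-5 → 2
  3-2 → 1
  1-7 → 2 (borrow)
  1-1-1 → 7 (borrow)
  6-1-1 → 4
  1-1 → 0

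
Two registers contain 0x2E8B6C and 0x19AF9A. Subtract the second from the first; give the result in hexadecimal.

0x14DBD2

Subtract column by column in base 16:
  C-A → 2
  6-9 → D (borrow)
  B-F-1 → B (borrow)
  8-A-1 → D (borrow)
  E-9-1 → 4
  2-1 → 1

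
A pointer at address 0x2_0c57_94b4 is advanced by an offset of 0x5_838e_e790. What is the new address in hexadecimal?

0x78fe67c44

Add column by column in base 16, right to left:
  4+0 = 4
  b+9 = 4 carry 1
  4+7+1 = c
  9+e = 7 carry 1
  7+e+1 = 6 carry 1
  5+8+1 = e
  c+3 = f
  0+8 = 8
  2+5 = 7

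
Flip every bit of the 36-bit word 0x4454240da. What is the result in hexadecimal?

0xbbabdbf25

Each hex digit d becomes f−d:
  4→b, 4→b, 5→a, 4→b, 2→d, 4→b, 0→f, d→2, a→5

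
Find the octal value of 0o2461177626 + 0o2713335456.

0o5374535304

Add column by column in base 8, right to left:
  6+6 = 4 carry 1
  2+5+1 = 0 carry 1
  6+4+1 = 3 carry 1
  7+5+1 = 5 carry 1
  7+3+1 = 3 carry 1
  1+3+1 = 5
  1+3 = 4
  6+1 = 7
  4+7 = 3 carry 1
  2+2+1 = 5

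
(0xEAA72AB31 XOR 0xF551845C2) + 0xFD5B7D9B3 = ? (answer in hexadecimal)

First 0xEAA72AB31 XOR 0xF551845C2 = 0x1FF6AEEF3.
Add column by column in base 16, right to left:
  3+3 = 6
  F+B = A carry 1
  E+9+1 = 8 carry 1
  E+D+1 = C carry 1
  A+7+1 = 2 carry 1
  6+B+1 = 2 carry 1
  F+5+1 = 5 carry 1
  F+D+1 = D carry 1
  1+F+1 = 1 carry 1
  final carry 1

0x11D522C8A6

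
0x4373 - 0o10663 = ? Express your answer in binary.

0b11000111000000

0x4373 = 0b100001101110011 in binary.
0o10663 = 0b1000110110011 in binary.
Subtract column by column in base 2:
  1-1 → 0
  1-1 → 0
  0-0 → 0
  0-0 → 0
  1-1 → 0
  1-1 → 0
  1-0 → 1
  0-1 → 1 (borrow)
  1-1-1 → 1 (borrow)
  1-0-1 → 0
  0-0 → 0
  0-0 → 0
  0-1 → 1 (borrow)
  0-0-1 → 1 (borrow)
  1-0-1 → 0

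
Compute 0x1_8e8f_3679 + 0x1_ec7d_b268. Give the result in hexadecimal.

0x37b0ce8e1

Add column by column in base 16, right to left:
  9+8 = 1 carry 1
  7+6+1 = e
  6+2 = 8
  3+b = e
  f+d = c carry 1
  8+7+1 = 0 carry 1
  e+c+1 = b carry 1
  8+e+1 = 7 carry 1
  1+1+1 = 3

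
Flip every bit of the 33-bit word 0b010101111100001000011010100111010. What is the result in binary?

0b101010000011110111100101011000101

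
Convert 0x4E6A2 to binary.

Expand each hex digit to 4 bits: 4=0100 E=1110 6=0110 A=1010 2=0010.

0b1001110011010100010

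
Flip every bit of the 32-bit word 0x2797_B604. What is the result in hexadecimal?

0xD86849FB

Each hex digit d becomes F−d:
  2→D, 7→8, 9→6, 7→8, B→4, 6→9, 0→F, 4→B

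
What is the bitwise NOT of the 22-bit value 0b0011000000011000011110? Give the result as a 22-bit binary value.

Invert each bit: 0011000000011000011110 → 1100111111100111100001.

0b1100111111100111100001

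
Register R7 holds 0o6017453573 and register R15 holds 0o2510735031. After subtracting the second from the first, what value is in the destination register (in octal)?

0o3306516542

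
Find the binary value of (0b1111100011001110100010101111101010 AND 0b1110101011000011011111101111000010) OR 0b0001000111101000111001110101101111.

0b1111100011001110100010101111101010 AND 0b1110101011000011011111101111000010 = 0b1110100011000010000010101111000010.
Then OR with 0b0001000111101000111001110101101111.

0b1111100111101010111011111111101111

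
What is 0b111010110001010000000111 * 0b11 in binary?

0b10110000010011110000010101

Multiply each base-2 digit by 3, carrying:
  1×3 = 3 → write 1 carry 1
  1×3+1 = 4 → write 0 carry 2
  1×3+2 = 5 → write 1 carry 2
  0×3+2 = 2 → write 0 carry 1
  0×3+1 = 1 → write 1
  0×3 = 0 → write 0
  0×3 = 0 → write 0
  0×3 = 0 → write 0
  0×3 = 0 → write 0
  0×3 = 0 → write 0
  1×3 = 3 → write 1 carry 1
  0×3+1 = 1 → write 1
  1×3 = 3 → write 1 carry 1
  0×3+1 = 1 → write 1
  0×3 = 0 → write 0
  0×3 = 0 → write 0
  1×3 = 3 → write 1 carry 1
  1×3+1 = 4 → write 0 carry 2
  0×3+2 = 2 → write 0 carry 1
  1×3+1 = 4 → write 0 carry 2
  0×3+2 = 2 → write 0 carry 1
  1×3+1 = 4 → write 0 carry 2
  1×3+2 = 5 → write 1 carry 2
  1×3+2 = 5 → write 1 carry 2
  remaining carry: 10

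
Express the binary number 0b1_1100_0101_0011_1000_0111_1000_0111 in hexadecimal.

0x1C538787

Group the bits into nibbles: 0001 1100 0101 0011 1000 0111 1000 0111 → 1C538787.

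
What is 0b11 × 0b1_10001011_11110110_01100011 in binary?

Multiply each base-2 digit by 3, carrying:
  1×3 = 3 → write 1 carry 1
  1×3+1 = 4 → write 0 carry 2
  0×3+2 = 2 → write 0 carry 1
  0×3+1 = 1 → write 1
  0×3 = 0 → write 0
  1×3 = 3 → write 1 carry 1
  1×3+1 = 4 → write 0 carry 2
  0×3+2 = 2 → write 0 carry 1
  0×3+1 = 1 → write 1
  1×3 = 3 → write 1 carry 1
  1×3+1 = 4 → write 0 carry 2
  0×3+2 = 2 → write 0 carry 1
  1×3+1 = 4 → write 0 carry 2
  1×3+2 = 5 → write 1 carry 2
  1×3+2 = 5 → write 1 carry 2
  1×3+2 = 5 → write 1 carry 2
  1×3+2 = 5 → write 1 carry 2
  1×3+2 = 5 → write 1 carry 2
  0×3+2 = 2 → write 0 carry 1
  1×3+1 = 4 → write 0 carry 2
  0×3+2 = 2 → write 0 carry 1
  0×3+1 = 1 → write 1
  0×3 = 0 → write 0
  1×3 = 3 → write 1 carry 1
  1×3+1 = 4 → write 0 carry 2
  remaining carry: 10

0b100101000111110001100101001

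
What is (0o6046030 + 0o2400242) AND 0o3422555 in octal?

0o402050

Add column by column in base 8, right to left:
  0+2 = 2
  3+4 = 7
  0+2 = 2
  6+0 = 6
  4+0 = 4
  0+4 = 4
  6+2 = 0 carry 1
  final carry 1
Sum = 0o10446272; now AND with 0o3422555:
  1&0=0, 0&3=0, 4&4=4, 4&2=0, 6&2=2, 2&5=0, 7&5=5, 2&5=0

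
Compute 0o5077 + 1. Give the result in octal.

The trailing 2 digits are 7 (max in base 8), so adding 1 cascades: they roll to 0 and the next digit up increments.

0o5100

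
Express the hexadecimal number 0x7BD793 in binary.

0b11110111101011110010011

Expand each hex digit to 4 bits: 7=0111 B=1011 D=1101 7=0111 9=1001 3=0011.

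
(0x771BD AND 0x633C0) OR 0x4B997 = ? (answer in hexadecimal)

0x6B997

0x771BD AND 0x633C0 = 0x63180.
Then OR with 0x4B997.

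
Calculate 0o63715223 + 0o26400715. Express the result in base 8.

0o112316140

Add column by column in base 8, right to left:
  3+5 = 0 carry 1
  2+1+1 = 4
  2+7 = 1 carry 1
  5+0+1 = 6
  1+0 = 1
  7+4 = 3 carry 1
  3+6+1 = 2 carry 1
  6+2+1 = 1 carry 1
  final carry 1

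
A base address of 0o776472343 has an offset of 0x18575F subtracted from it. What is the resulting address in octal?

0o770416604

0x18575F = 0o6053537 in octal.
Subtract column by column in base 8:
  3-7 → 4 (borrow)
  4-3-1 → 0
  3-5 → 6 (borrow)
  2-3-1 → 6 (borrow)
  7-5-1 → 1
  4-0 → 4
  6-6 → 0
  7-0 → 7
  7-0 → 7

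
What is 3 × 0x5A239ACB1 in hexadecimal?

0x10E6AD0613

Multiply each base-16 digit by 3, carrying:
  1×3 = 3 → write 3
  B×3 = 33 → write 1 carry 2
  C×3+2 = 38 → write 6 carry 2
  A×3+2 = 32 → write 0 carry 2
  9×3+2 = 29 → write D carry 1
  3×3+1 = 10 → write A
  2×3 = 6 → write 6
  A×3 = 30 → write E carry 1
  5×3+1 = 16 → write 0 carry 1
  remaining carry: 1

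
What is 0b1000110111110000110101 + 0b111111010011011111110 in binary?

Add column by column in base 2, right to left:
  1+0 = 1
  0+1 = 1
  1+1 = 0 carry 1
  0+1+1 = 0 carry 1
  1+1+1 = 1 carry 1
  1+1+1 = 1 carry 1
  0+1+1 = 0 carry 1
  0+1+1 = 0 carry 1
  0+0+1 = 1
  0+1 = 1
  1+1 = 0 carry 1
  1+0+1 = 0 carry 1
  1+0+1 = 0 carry 1
  1+1+1 = 1 carry 1
  1+0+1 = 0 carry 1
  0+1+1 = 0 carry 1
  1+1+1 = 1 carry 1
  1+1+1 = 1 carry 1
  0+1+1 = 0 carry 1
  0+1+1 = 0 carry 1
  0+1+1 = 0 carry 1
  1+0+1 = 0 carry 1
  final carry 1

0b10000110010001100110011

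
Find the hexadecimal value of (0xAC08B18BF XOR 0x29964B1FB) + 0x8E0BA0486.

First 0xAC08B18BF XOR 0x29964B1FB = 0x859EFA944.
Add column by column in base 16, right to left:
  4+6 = A
  4+8 = C
  9+4 = D
  A+0 = A
  F+A = 9 carry 1
  E+B+1 = A carry 1
  9+0+1 = A
  5+E = 3 carry 1
  8+8+1 = 1 carry 1
  final carry 1

0x113AA9ADCA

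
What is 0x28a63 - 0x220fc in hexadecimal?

Subtract column by column in base 16:
  3-c → 7 (borrow)
  6-f-1 → 6 (borrow)
  a-0-1 → 9
  8-2 → 6
  2-2 → 0

0x6967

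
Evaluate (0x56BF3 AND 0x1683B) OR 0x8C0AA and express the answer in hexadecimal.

0x9E8BB

0x56BF3 AND 0x1683B = 0x16833.
Then OR with 0x8C0AA.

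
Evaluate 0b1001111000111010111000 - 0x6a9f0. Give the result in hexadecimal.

0b1001111000111010111000 = 0x278eb8 in hexadecimal.
Subtract column by column in base 16:
  8-0 → 8
  b-f → c (borrow)
  e-9-1 → 4
  8-a → e (borrow)
  7-6-1 → 0
  2-0 → 2

0x20e4c8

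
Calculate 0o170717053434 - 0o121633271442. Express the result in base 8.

0o47063561772

Subtract column by column in base 8:
  4-2 → 2
  3-4 → 7 (borrow)
  4-4-1 → 7 (borrow)
  3-1-1 → 1
  5-7 → 6 (borrow)
  0-2-1 → 5 (borrow)
  7-3-1 → 3
  1-3 → 6 (borrow)
  7-6-1 → 0
  0-1 → 7 (borrow)
  7-2-1 → 4
  1-1 → 0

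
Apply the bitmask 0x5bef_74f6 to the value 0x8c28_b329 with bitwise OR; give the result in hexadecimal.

OR each hex digit independently (no carries):
  8|5=d, c|b=f, 2|e=e, 8|f=f, b|7=f, 3|4=7, 2|f=f, 9|6=f

0xdfeff7ff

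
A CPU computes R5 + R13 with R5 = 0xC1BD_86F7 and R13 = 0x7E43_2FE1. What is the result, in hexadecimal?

0x14000B6D8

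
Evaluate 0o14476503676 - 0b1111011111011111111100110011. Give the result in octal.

0b1111011111011111111100110011 = 0o1737377463 in octal.
Subtract column by column in base 8:
  6-3 → 3
  7-6 → 1
  6-4 → 2
  3-7 → 4 (borrow)
  0-7-1 → 0 (borrow)
  5-3-1 → 1
  6-7 → 7 (borrow)
  7-3-1 → 3
  4-7 → 5 (borrow)
  4-1-1 → 2
  1-0 → 1

0o12537104213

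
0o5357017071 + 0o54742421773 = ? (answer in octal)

0o62321441064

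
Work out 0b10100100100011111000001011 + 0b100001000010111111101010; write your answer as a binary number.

Add column by column in base 2, right to left:
  1+0 = 1
  1+1 = 0 carry 1
  0+0+1 = 1
  1+1 = 0 carry 1
  0+0+1 = 1
  0+1 = 1
  0+1 = 1
  0+1 = 1
  0+1 = 1
  1+1 = 0 carry 1
  1+1+1 = 1 carry 1
  1+1+1 = 1 carry 1
  1+0+1 = 0 carry 1
  1+1+1 = 1 carry 1
  0+0+1 = 1
  0+0 = 0
  0+0 = 0
  1+0 = 1
  0+1 = 1
  0+0 = 0
  1+0 = 1
  0+0 = 0
  0+0 = 0
  1+1 = 0 carry 1
  0+0+1 = 1
  1+0 = 1

0b11000101100110110111110101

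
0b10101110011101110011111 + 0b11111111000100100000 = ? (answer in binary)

Add column by column in base 2, right to left:
  1+0 = 1
  1+0 = 1
  1+0 = 1
  1+0 = 1
  1+0 = 1
  0+1 = 1
  0+0 = 0
  1+0 = 1
  1+1 = 0 carry 1
  1+0+1 = 0 carry 1
  0+0+1 = 1
  1+0 = 1
  1+1 = 0 carry 1
  1+1+1 = 1 carry 1
  0+1+1 = 0 carry 1
  0+1+1 = 0 carry 1
  1+1+1 = 1 carry 1
  1+1+1 = 1 carry 1
  1+1+1 = 1 carry 1
  0+1+1 = 0 carry 1
  1+0+1 = 0 carry 1
  0+0+1 = 1
  1+0 = 1

0b11001110010110010111111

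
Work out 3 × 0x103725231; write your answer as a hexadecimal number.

0x30a56f693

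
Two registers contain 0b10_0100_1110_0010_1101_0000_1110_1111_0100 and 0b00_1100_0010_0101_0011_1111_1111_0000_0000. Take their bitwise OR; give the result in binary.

0b1011001110011111111111111111110100

OR bit by bit (1 where either bit is 1):
  1001001110001011010000111011110100
| 0011000010010100111111111100000000
= 1011001110011111111111111111110100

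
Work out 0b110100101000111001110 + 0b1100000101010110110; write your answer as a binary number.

Add column by column in base 2, right to left:
  0+0 = 0
  1+1 = 0 carry 1
  1+1+1 = 1 carry 1
  1+0+1 = 0 carry 1
  0+1+1 = 0 carry 1
  0+1+1 = 0 carry 1
  1+0+1 = 0 carry 1
  1+1+1 = 1 carry 1
  1+0+1 = 0 carry 1
  0+1+1 = 0 carry 1
  0+0+1 = 1
  0+1 = 1
  1+0 = 1
  0+0 = 0
  1+0 = 1
  0+0 = 0
  0+0 = 0
  1+1 = 0 carry 1
  0+1+1 = 0 carry 1
  1+0+1 = 0 carry 1
  1+0+1 = 0 carry 1
  final carry 1

0b1000000101110010000100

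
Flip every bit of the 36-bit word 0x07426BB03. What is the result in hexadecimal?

0xF8BD944FC

Each hex digit d becomes F−d:
  0→F, 7→8, 4→B, 2→D, 6→9, B→4, B→4, 0→F, 3→C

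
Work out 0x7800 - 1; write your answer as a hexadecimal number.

The trailing 2 digits are 0, so subtracting 1 borrows through: they become F and the next digit up decrements.

0x77FF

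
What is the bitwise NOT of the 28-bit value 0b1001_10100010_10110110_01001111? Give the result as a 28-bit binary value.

0b0110010111010100100110110000

Invert each bit: 1001101000101011011001001111 → 0110010111010100100110110000.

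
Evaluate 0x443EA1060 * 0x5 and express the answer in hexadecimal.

0x15539251E0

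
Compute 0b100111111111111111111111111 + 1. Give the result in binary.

The trailing 24 digits are 1 (max in base 2), so adding 1 cascades: they roll to 0 and the next digit up increments.

0b101000000000000000000000000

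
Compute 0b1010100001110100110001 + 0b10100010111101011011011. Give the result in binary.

0b11110111001100000001100

Add column by column in base 2, right to left:
  1+1 = 0 carry 1
  0+1+1 = 0 carry 1
  0+0+1 = 1
  0+1 = 1
  1+1 = 0 carry 1
  1+0+1 = 0 carry 1
  0+1+1 = 0 carry 1
  0+1+1 = 0 carry 1
  1+0+1 = 0 carry 1
  0+1+1 = 0 carry 1
  1+0+1 = 0 carry 1
  1+1+1 = 1 carry 1
  1+1+1 = 1 carry 1
  0+1+1 = 0 carry 1
  0+1+1 = 0 carry 1
  0+0+1 = 1
  0+1 = 1
  1+0 = 1
  0+0 = 0
  1+0 = 1
  0+1 = 1
  1+0 = 1
  0+1 = 1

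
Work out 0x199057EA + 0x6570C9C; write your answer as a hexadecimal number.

Add column by column in base 16, right to left:
  A+C = 6 carry 1
  E+9+1 = 8 carry 1
  7+C+1 = 4 carry 1
  5+0+1 = 6
  0+7 = 7
  9+5 = E
  9+6 = F
  1+0 = 1

0x1FE76486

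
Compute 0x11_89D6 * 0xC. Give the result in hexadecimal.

0xD27608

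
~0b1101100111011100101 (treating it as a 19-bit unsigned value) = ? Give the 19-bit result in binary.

Invert each bit: 1101100111011100101 → 0010011000100011010.

0b0010011000100011010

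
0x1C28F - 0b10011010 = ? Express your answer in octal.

0x1C28F = 0o341217 in octal.
0b10011010 = 0o232 in octal.
Subtract column by column in base 8:
  7-2 → 5
  1-3 → 6 (borrow)
  2-2-1 → 7 (borrow)
  1-0-1 → 0
  4-0 → 4
  3-0 → 3

0o340765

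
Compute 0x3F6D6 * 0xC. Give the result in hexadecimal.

0x2F9208

Multiply each base-16 digit by 12, carrying:
  6×12 = 72 → write 8 carry 4
  D×12+4 = 160 → write 0 carry 10
  6×12+10 = 82 → write 2 carry 5
  F×12+5 = 185 → write 9 carry 11
  3×12+11 = 47 → write F carry 2
  remaining carry: 2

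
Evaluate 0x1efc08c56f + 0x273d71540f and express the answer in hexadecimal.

Add column by column in base 16, right to left:
  f+f = e carry 1
  6+0+1 = 7
  5+4 = 9
  c+5 = 1 carry 1
  8+1+1 = a
  0+7 = 7
  c+d = 9 carry 1
  f+3+1 = 3 carry 1
  e+7+1 = 6 carry 1
  1+2+1 = 4

0x46397a197e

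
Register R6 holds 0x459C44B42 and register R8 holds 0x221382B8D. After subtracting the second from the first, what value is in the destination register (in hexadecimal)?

Subtract column by column in base 16:
  2-D → 5 (borrow)
  4-8-1 → B (borrow)
  B-B-1 → F (borrow)
  4-2-1 → 1
  4-8 → C (borrow)
  C-3-1 → 8
  9-1 → 8
  5-2 → 3
  4-2 → 2

0x2388C1FB5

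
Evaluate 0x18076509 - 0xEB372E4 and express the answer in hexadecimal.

0x953F225

Subtract column by column in base 16:
  9-4 → 5
  0-E → 2 (borrow)
  5-2-1 → 2
  6-7 → F (borrow)
  7-3-1 → 3
  0-B → 5 (borrow)
  8-E-1 → 9 (borrow)
  1-0-1 → 0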